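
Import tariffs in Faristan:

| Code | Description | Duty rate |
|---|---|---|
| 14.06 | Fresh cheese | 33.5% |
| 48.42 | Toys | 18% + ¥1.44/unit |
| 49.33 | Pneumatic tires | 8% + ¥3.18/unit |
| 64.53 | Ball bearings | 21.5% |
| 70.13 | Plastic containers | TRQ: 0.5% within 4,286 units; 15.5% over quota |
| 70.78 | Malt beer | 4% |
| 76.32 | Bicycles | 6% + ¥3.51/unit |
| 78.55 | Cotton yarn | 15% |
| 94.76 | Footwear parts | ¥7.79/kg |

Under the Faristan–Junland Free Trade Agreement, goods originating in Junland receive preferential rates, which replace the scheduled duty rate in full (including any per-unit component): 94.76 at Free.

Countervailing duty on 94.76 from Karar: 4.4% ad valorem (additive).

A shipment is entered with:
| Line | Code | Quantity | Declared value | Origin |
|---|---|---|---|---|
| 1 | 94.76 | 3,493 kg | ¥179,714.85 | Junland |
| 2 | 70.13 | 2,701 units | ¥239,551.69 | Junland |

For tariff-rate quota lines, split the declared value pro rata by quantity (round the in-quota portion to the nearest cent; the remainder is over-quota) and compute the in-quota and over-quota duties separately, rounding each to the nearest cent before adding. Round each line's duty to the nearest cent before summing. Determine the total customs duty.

Line 1 (94.76, Junland, 3,493 kg, ¥179,714.85):
Base rate for 94.76 is ¥7.79/kg.
Origin Junland qualifies under the Faristan–Junland agreement and 94.76 is covered: preferential rate Free applies instead.
The additional-duty order on 94.76 targets Karar, not Junland; it does not apply.
Duty = ¥179,714.85 × 0% = ¥0.00.
Line 2 (70.13, Junland, 2,701 units, ¥239,551.69):
Code 70.13 is under a tariff-rate quota (threshold 4,286 units). Quantity 2,701 units is within the quota, so the in-quota rate 0.5% applies to the full value.
Duty = ¥239,551.69 × 0.5% = ¥1,197.76.
Total = ¥0.00 + ¥1,197.76 = ¥1,197.76.

¥1,197.76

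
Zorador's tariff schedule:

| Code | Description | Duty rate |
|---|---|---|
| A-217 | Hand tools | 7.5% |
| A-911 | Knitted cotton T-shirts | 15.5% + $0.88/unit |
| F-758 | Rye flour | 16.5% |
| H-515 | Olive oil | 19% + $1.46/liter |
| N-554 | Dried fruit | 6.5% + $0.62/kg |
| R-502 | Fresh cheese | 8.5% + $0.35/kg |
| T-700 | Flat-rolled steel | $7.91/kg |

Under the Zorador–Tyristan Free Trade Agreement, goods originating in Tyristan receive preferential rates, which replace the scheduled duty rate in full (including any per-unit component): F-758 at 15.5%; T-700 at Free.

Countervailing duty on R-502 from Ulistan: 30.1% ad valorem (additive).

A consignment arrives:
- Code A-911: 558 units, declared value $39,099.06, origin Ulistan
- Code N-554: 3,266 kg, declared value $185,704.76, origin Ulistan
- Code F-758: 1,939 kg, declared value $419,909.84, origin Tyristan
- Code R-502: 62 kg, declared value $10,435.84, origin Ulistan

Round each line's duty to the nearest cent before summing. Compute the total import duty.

$89,783.08

Line 1 (A-911, Ulistan, 558 units, $39,099.06):
Base rate for A-911 is 15.5% + $0.88/unit.
Duty = $39,099.06 × 15.5% + 558 × $0.88 = $6,551.39.
Line 2 (N-554, Ulistan, 3,266 kg, $185,704.76):
Base rate for N-554 is 6.5% + $0.62/kg.
Duty = $185,704.76 × 6.5% + 3,266 × $0.62 = $14,095.73.
Line 3 (F-758, Tyristan, 1,939 kg, $419,909.84):
Base rate for F-758 is 16.5%.
Origin Tyristan qualifies under the Zorador–Tyristan agreement and F-758 is covered: preferential rate 15.5% applies instead.
Duty = $419,909.84 × 15.5% = $65,086.03.
Line 4 (R-502, Ulistan, 62 kg, $10,435.84):
Base rate for R-502 is 8.5% + $0.35/kg.
Additional duty on R-502 from Ulistan: +30.1%. Applied ad valorem rate: 8.5% + 30.1% = 38.6%.
Duty = $10,435.84 × 38.6% + 62 × $0.35 = $4,049.93.
Total = $6,551.39 + $14,095.73 + $65,086.03 + $4,049.93 = $89,783.08.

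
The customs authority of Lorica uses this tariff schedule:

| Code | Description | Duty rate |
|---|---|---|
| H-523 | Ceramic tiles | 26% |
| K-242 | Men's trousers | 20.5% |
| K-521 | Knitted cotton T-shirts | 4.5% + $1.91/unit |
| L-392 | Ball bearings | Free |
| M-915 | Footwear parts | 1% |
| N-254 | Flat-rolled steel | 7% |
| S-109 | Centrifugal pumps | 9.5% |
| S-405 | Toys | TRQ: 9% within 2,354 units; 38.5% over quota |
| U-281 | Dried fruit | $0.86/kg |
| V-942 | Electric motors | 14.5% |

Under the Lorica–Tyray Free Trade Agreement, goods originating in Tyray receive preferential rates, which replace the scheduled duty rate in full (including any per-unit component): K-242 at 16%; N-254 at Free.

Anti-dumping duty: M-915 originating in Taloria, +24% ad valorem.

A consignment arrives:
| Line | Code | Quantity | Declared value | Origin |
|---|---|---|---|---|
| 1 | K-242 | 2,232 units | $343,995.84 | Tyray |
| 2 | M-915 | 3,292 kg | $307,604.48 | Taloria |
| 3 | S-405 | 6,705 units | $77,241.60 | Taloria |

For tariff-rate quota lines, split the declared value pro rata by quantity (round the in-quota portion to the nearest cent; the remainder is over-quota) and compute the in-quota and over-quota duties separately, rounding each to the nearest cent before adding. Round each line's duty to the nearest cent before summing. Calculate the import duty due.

$153,678.64

Line 1 (K-242, Tyray, 2,232 units, $343,995.84):
Base rate for K-242 is 20.5%.
Origin Tyray qualifies under the Lorica–Tyray agreement and K-242 is covered: preferential rate 16% applies instead.
Duty = $343,995.84 × 16% = $55,039.33.
Line 2 (M-915, Taloria, 3,292 kg, $307,604.48):
Base rate for M-915 is 1%.
Additional duty on M-915 from Taloria: +24%. Applied ad valorem rate: 1% + 24% = 25%.
Duty = $307,604.48 × 25% = $76,901.12.
Line 3 (S-405, Taloria, 6,705 units, $77,241.60):
Code S-405 is under a tariff-rate quota (threshold 2,354 units). In-quota: 2,354 units at 9%; over-quota: 4,351 units at 38.5%.
Pro-rata value split: in-quota = $77,241.60 × 2,354/6,705 = $27,118.08; over-quota = $77,241.60 − $27,118.08 = $50,123.52.
In-quota duty = $27,118.08 × 9% = $2,440.63. Over-quota duty = $50,123.52 × 38.5% = $19,297.56.
Line duty = $2,440.63 + $19,297.56 = $21,738.19.
Total = $55,039.33 + $76,901.12 + $21,738.19 = $153,678.64.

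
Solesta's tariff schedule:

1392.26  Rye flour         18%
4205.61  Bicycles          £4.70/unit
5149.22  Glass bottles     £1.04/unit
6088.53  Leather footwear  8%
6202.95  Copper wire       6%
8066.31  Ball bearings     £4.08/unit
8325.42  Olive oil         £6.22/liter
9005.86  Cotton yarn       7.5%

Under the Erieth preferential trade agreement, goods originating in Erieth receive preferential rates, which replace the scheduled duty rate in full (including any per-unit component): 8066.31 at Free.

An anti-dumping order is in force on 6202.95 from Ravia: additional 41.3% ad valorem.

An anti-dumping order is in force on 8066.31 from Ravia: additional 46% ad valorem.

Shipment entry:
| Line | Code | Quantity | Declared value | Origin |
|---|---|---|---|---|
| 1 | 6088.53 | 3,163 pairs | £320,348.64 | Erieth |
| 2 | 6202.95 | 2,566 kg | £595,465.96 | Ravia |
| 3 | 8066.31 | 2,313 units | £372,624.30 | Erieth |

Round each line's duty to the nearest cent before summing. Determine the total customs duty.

£307,283.29

Line 1 (6088.53, Erieth, 3,163 pairs, £320,348.64):
Base rate for 6088.53 is 8%.
Origin Erieth is the FTA partner but 6088.53 is not on the preference list; base rate stands.
Duty = £320,348.64 × 8% = £25,627.89.
Line 2 (6202.95, Ravia, 2,566 kg, £595,465.96):
Base rate for 6202.95 is 6%.
Additional duty on 6202.95 from Ravia: +41.3%. Applied ad valorem rate: 6% + 41.3% = 47.3%.
Duty = £595,465.96 × 47.3% = £281,655.40.
Line 3 (8066.31, Erieth, 2,313 units, £372,624.30):
Base rate for 8066.31 is £4.08/unit.
Origin Erieth qualifies under the Solesta–Erieth agreement and 8066.31 is covered: preferential rate Free applies instead.
The additional-duty order on 8066.31 targets Ravia, not Erieth; it does not apply.
Duty = £372,624.30 × 0% = £0.00.
Total = £25,627.89 + £281,655.40 + £0.00 = £307,283.29.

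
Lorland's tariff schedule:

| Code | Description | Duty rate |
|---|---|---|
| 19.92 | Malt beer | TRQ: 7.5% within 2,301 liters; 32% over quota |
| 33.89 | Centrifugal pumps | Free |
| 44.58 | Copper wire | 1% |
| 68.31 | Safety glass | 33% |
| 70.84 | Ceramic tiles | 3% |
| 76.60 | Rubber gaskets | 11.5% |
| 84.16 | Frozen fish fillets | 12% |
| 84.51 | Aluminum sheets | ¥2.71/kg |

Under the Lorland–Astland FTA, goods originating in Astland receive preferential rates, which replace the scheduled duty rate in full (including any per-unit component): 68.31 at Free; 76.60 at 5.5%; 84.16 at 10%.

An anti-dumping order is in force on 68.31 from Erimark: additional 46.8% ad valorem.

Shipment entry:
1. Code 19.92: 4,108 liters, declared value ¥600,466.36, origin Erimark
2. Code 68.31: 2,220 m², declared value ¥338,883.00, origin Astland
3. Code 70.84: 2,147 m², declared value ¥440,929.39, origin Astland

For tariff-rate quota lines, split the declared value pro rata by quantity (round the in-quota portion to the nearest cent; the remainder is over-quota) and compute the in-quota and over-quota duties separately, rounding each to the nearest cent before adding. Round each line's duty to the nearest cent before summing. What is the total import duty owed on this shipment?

Line 1 (19.92, Erimark, 4,108 liters, ¥600,466.36):
Code 19.92 is under a tariff-rate quota (threshold 2,301 liters). In-quota: 2,301 liters at 7.5%; over-quota: 1,807 liters at 32%.
Pro-rata value split: in-quota = ¥600,466.36 × 2,301/4,108 = ¥336,337.17; over-quota = ¥600,466.36 − ¥336,337.17 = ¥264,129.19.
In-quota duty = ¥336,337.17 × 7.5% = ¥25,225.29. Over-quota duty = ¥264,129.19 × 32% = ¥84,521.34.
Line duty = ¥25,225.29 + ¥84,521.34 = ¥109,746.63.
Line 2 (68.31, Astland, 2,220 m², ¥338,883.00):
Base rate for 68.31 is 33%.
Origin Astland qualifies under the Lorland–Astland agreement and 68.31 is covered: preferential rate Free applies instead.
The additional-duty order on 68.31 targets Erimark, not Astland; it does not apply.
Duty = ¥338,883.00 × 0% = ¥0.00.
Line 3 (70.84, Astland, 2,147 m², ¥440,929.39):
Base rate for 70.84 is 3%.
Origin Astland is the FTA partner but 70.84 is not on the preference list; base rate stands.
Duty = ¥440,929.39 × 3% = ¥13,227.88.
Total = ¥109,746.63 + ¥0.00 + ¥13,227.88 = ¥122,974.51.

¥122,974.51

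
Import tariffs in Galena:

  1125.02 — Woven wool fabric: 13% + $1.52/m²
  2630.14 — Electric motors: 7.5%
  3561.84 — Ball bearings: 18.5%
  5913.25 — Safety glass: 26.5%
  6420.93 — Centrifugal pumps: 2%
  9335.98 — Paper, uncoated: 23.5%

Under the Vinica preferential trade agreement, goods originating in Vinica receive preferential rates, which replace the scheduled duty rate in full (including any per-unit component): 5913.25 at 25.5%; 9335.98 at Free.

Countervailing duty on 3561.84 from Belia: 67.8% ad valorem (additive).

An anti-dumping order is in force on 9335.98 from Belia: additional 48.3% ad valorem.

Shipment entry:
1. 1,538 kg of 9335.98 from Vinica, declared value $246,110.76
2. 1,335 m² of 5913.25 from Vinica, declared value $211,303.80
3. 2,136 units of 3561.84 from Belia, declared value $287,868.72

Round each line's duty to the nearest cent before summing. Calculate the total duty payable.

Line 1 (9335.98, Vinica, 1,538 kg, $246,110.76):
Base rate for 9335.98 is 23.5%.
Origin Vinica qualifies under the Galena–Vinica agreement and 9335.98 is covered: preferential rate Free applies instead.
The additional-duty order on 9335.98 targets Belia, not Vinica; it does not apply.
Duty = $246,110.76 × 0% = $0.00.
Line 2 (5913.25, Vinica, 1,335 m², $211,303.80):
Base rate for 5913.25 is 26.5%.
Origin Vinica qualifies under the Galena–Vinica agreement and 5913.25 is covered: preferential rate 25.5% applies instead.
Duty = $211,303.80 × 25.5% = $53,882.47.
Line 3 (3561.84, Belia, 2,136 units, $287,868.72):
Base rate for 3561.84 is 18.5%.
Additional duty on 3561.84 from Belia: +67.8%. Applied ad valorem rate: 18.5% + 67.8% = 86.3%.
Duty = $287,868.72 × 86.3% = $248,430.71.
Total = $0.00 + $53,882.47 + $248,430.71 = $302,313.18.

$302,313.18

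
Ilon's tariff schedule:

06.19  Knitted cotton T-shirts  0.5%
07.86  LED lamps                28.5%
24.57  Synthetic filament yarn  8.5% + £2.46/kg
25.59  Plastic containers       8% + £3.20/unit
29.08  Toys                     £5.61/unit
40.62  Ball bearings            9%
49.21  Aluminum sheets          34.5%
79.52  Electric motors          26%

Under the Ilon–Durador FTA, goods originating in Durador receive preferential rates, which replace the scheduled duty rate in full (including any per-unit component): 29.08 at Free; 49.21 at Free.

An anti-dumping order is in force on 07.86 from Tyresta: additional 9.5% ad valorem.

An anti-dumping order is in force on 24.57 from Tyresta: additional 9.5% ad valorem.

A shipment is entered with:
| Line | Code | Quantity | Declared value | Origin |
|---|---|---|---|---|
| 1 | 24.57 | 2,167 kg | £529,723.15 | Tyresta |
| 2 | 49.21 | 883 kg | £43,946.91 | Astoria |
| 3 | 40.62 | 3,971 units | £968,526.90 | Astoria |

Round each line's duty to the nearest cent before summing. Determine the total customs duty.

Line 1 (24.57, Tyresta, 2,167 kg, £529,723.15):
Base rate for 24.57 is 8.5% + £2.46/kg.
Additional duty on 24.57 from Tyresta: +9.5%. Applied ad valorem rate: 8.5% + 9.5% = 18%.
Duty = £529,723.15 × 18% + 2,167 × £2.46 = £100,680.99.
Line 2 (49.21, Astoria, 883 kg, £43,946.91):
Base rate for 49.21 is 34.5%.
49.21 has an FTA preferential rate, but origin Astoria is not Durador; base rate stands.
Duty = £43,946.91 × 34.5% = £15,161.68.
Line 3 (40.62, Astoria, 3,971 units, £968,526.90):
Base rate for 40.62 is 9%.
Duty = £968,526.90 × 9% = £87,167.42.
Total = £100,680.99 + £15,161.68 + £87,167.42 = £203,010.09.

£203,010.09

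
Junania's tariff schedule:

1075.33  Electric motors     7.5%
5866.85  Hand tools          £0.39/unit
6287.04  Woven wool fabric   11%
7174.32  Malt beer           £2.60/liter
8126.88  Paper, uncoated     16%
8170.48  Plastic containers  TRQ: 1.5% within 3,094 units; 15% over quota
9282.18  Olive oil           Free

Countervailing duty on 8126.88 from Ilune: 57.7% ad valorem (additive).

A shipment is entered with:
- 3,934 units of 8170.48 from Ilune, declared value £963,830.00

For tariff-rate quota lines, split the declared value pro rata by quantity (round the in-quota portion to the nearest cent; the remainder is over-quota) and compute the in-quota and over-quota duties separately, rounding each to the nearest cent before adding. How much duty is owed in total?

£42,240.45

Line 1 (8170.48, Ilune, 3,934 units, £963,830.00):
Code 8170.48 is under a tariff-rate quota (threshold 3,094 units). In-quota: 3,094 units at 1.5%; over-quota: 840 units at 15%.
Pro-rata value split: in-quota = £963,830.00 × 3,094/3,934 = £758,030.00; over-quota = £963,830.00 − £758,030.00 = £205,800.00.
In-quota duty = £758,030.00 × 1.5% = £11,370.45. Over-quota duty = £205,800.00 × 15% = £30,870.00.
Line duty = £11,370.45 + £30,870.00 = £42,240.45.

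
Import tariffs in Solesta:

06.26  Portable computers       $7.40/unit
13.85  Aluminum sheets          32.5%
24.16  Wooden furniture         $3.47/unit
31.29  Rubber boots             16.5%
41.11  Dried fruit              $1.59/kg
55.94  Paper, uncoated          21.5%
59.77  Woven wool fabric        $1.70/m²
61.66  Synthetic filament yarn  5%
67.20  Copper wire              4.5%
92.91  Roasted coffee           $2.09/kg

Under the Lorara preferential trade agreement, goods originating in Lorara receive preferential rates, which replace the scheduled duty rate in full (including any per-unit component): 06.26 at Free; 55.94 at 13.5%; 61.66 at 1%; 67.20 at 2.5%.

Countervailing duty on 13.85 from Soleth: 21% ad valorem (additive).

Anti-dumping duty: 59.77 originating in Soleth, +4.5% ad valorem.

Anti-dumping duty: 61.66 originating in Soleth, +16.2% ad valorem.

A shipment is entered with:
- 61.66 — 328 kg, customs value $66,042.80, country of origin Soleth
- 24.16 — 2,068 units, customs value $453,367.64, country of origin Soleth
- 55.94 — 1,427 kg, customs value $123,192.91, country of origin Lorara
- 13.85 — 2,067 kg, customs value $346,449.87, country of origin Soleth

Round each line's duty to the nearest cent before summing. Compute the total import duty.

$223,158.75

Line 1 (61.66, Soleth, 328 kg, $66,042.80):
Base rate for 61.66 is 5%.
61.66 has an FTA preferential rate, but origin Soleth is not Lorara; base rate stands.
Additional duty on 61.66 from Soleth: +16.2%. Applied ad valorem rate: 5% + 16.2% = 21.2%.
Duty = $66,042.80 × 21.2% = $14,001.07.
Line 2 (24.16, Soleth, 2,068 units, $453,367.64):
Base rate for 24.16 is $3.47/unit.
Duty = 2,068 × $3.47 = $7,175.96.
Line 3 (55.94, Lorara, 1,427 kg, $123,192.91):
Base rate for 55.94 is 21.5%.
Origin Lorara qualifies under the Solesta–Lorara agreement and 55.94 is covered: preferential rate 13.5% applies instead.
Duty = $123,192.91 × 13.5% = $16,631.04.
Line 4 (13.85, Soleth, 2,067 kg, $346,449.87):
Base rate for 13.85 is 32.5%.
Additional duty on 13.85 from Soleth: +21%. Applied ad valorem rate: 32.5% + 21% = 53.5%.
Duty = $346,449.87 × 53.5% = $185,350.68.
Total = $14,001.07 + $7,175.96 + $16,631.04 + $185,350.68 = $223,158.75.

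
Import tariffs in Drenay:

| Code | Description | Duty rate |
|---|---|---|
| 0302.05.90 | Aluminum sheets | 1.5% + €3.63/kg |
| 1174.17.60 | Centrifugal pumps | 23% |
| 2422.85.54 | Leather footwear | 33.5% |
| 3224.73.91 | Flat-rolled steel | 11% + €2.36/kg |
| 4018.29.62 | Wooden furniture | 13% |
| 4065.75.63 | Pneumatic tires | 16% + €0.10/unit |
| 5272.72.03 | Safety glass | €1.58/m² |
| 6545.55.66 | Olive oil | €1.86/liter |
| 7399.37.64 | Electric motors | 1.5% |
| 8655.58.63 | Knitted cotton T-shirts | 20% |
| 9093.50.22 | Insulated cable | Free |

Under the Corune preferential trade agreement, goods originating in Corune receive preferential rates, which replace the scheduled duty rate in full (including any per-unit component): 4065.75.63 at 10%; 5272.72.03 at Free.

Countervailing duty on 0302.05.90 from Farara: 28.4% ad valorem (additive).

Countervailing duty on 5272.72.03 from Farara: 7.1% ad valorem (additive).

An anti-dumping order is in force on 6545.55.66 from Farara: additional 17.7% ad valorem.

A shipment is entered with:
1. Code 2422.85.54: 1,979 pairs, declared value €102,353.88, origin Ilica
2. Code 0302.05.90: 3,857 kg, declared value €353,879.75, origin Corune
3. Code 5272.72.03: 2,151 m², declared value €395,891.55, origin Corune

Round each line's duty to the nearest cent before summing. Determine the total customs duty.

Line 1 (2422.85.54, Ilica, 1,979 pairs, €102,353.88):
Base rate for 2422.85.54 is 33.5%.
Duty = €102,353.88 × 33.5% = €34,288.55.
Line 2 (0302.05.90, Corune, 3,857 kg, €353,879.75):
Base rate for 0302.05.90 is 1.5% + €3.63/kg.
Origin Corune is the FTA partner but 0302.05.90 is not on the preference list; base rate stands.
The additional-duty order on 0302.05.90 targets Farara, not Corune; it does not apply.
Duty = €353,879.75 × 1.5% + 3,857 × €3.63 = €19,309.11.
Line 3 (5272.72.03, Corune, 2,151 m², €395,891.55):
Base rate for 5272.72.03 is €1.58/m².
Origin Corune qualifies under the Drenay–Corune agreement and 5272.72.03 is covered: preferential rate Free applies instead.
The additional-duty order on 5272.72.03 targets Farara, not Corune; it does not apply.
Duty = €395,891.55 × 0% = €0.00.
Total = €34,288.55 + €19,309.11 + €0.00 = €53,597.66.

€53,597.66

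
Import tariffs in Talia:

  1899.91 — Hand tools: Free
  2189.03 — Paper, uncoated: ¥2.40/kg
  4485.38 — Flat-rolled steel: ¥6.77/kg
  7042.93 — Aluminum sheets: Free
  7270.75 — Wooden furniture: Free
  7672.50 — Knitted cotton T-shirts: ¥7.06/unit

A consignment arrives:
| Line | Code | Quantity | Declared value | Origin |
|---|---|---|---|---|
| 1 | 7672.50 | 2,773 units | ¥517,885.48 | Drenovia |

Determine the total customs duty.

¥19,577.38

Line 1 (7672.50, Drenovia, 2,773 units, ¥517,885.48):
Base rate for 7672.50 is ¥7.06/unit.
Duty = 2,773 × ¥7.06 = ¥19,577.38.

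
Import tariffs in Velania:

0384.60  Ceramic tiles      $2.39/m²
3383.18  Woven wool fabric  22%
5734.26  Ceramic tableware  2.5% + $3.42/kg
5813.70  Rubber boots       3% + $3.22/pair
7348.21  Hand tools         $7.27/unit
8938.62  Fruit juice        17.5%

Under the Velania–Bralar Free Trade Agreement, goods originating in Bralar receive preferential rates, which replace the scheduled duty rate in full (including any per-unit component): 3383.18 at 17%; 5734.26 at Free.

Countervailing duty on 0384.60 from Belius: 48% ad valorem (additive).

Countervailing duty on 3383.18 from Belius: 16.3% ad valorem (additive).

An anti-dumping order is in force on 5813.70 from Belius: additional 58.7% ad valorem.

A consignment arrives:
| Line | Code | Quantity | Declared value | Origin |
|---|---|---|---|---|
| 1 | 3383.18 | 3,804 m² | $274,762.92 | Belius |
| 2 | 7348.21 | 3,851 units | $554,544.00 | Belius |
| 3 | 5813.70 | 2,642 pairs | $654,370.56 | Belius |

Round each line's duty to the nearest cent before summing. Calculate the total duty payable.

$545,484.85

Line 1 (3383.18, Belius, 3,804 m², $274,762.92):
Base rate for 3383.18 is 22%.
3383.18 has an FTA preferential rate, but origin Belius is not Bralar; base rate stands.
Additional duty on 3383.18 from Belius: +16.3%. Applied ad valorem rate: 22% + 16.3% = 38.3%.
Duty = $274,762.92 × 38.3% = $105,234.20.
Line 2 (7348.21, Belius, 3,851 units, $554,544.00):
Base rate for 7348.21 is $7.27/unit.
Duty = 3,851 × $7.27 = $27,996.77.
Line 3 (5813.70, Belius, 2,642 pairs, $654,370.56):
Base rate for 5813.70 is 3% + $3.22/pair.
Additional duty on 5813.70 from Belius: +58.7%. Applied ad valorem rate: 3% + 58.7% = 61.7%.
Duty = $654,370.56 × 61.7% + 2,642 × $3.22 = $412,253.88.
Total = $105,234.20 + $27,996.77 + $412,253.88 = $545,484.85.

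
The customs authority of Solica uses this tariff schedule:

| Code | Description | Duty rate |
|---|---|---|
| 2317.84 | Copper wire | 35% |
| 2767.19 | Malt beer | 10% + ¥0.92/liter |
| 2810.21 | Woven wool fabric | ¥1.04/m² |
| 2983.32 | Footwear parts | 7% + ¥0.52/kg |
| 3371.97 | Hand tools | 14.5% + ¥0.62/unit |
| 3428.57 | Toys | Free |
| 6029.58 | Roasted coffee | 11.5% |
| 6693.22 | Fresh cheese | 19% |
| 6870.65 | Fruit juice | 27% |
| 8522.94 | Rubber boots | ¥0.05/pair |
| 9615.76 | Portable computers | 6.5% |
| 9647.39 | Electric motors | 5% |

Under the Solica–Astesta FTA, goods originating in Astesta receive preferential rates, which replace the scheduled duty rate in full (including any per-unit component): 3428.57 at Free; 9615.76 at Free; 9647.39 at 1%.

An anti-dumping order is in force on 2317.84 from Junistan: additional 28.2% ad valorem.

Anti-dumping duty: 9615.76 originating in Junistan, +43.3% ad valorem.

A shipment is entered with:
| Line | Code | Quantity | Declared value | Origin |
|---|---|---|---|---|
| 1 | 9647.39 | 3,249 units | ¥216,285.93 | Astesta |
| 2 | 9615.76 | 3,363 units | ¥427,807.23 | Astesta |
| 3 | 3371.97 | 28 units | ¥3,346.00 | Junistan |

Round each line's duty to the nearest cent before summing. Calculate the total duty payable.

¥2,665.39

Line 1 (9647.39, Astesta, 3,249 units, ¥216,285.93):
Base rate for 9647.39 is 5%.
Origin Astesta qualifies under the Solica–Astesta agreement and 9647.39 is covered: preferential rate 1% applies instead.
Duty = ¥216,285.93 × 1% = ¥2,162.86.
Line 2 (9615.76, Astesta, 3,363 units, ¥427,807.23):
Base rate for 9615.76 is 6.5%.
Origin Astesta qualifies under the Solica–Astesta agreement and 9615.76 is covered: preferential rate Free applies instead.
The additional-duty order on 9615.76 targets Junistan, not Astesta; it does not apply.
Duty = ¥427,807.23 × 0% = ¥0.00.
Line 3 (3371.97, Junistan, 28 units, ¥3,346.00):
Base rate for 3371.97 is 14.5% + ¥0.62/unit.
Duty = ¥3,346.00 × 14.5% + 28 × ¥0.62 = ¥502.53.
Total = ¥2,162.86 + ¥0.00 + ¥502.53 = ¥2,665.39.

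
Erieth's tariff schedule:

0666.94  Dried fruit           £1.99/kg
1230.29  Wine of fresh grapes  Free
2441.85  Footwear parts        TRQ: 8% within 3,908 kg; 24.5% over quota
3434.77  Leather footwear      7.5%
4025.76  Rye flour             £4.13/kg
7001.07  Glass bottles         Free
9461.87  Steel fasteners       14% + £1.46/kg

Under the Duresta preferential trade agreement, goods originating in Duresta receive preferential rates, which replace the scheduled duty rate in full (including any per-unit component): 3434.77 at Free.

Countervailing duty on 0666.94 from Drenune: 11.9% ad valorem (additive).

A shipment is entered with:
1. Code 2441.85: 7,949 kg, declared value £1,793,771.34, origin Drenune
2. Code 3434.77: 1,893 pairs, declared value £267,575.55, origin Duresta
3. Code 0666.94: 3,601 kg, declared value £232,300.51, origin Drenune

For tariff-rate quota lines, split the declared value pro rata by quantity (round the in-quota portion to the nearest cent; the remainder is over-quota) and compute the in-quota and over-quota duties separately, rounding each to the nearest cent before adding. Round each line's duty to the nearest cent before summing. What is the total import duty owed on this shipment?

Line 1 (2441.85, Drenune, 7,949 kg, £1,793,771.34):
Code 2441.85 is under a tariff-rate quota (threshold 3,908 kg). In-quota: 3,908 kg at 8%; over-quota: 4,041 kg at 24.5%.
Pro-rata value split: in-quota = £1,793,771.34 × 3,908/7,949 = £881,879.28; over-quota = £1,793,771.34 − £881,879.28 = £911,892.06.
In-quota duty = £881,879.28 × 8% = £70,550.34. Over-quota duty = £911,892.06 × 24.5% = £223,413.55.
Line duty = £70,550.34 + £223,413.55 = £293,963.89.
Line 2 (3434.77, Duresta, 1,893 pairs, £267,575.55):
Base rate for 3434.77 is 7.5%.
Origin Duresta qualifies under the Erieth–Duresta agreement and 3434.77 is covered: preferential rate Free applies instead.
Duty = £267,575.55 × 0% = £0.00.
Line 3 (0666.94, Drenune, 3,601 kg, £232,300.51):
Base rate for 0666.94 is £1.99/kg.
Additional duty on 0666.94 from Drenune: +11.9% ad valorem. Applied ad valorem rate = 11.9%.
Duty = £232,300.51 × 11.9% + 3,601 × £1.99 = £34,809.75.
Total = £293,963.89 + £0.00 + £34,809.75 = £328,773.64.

£328,773.64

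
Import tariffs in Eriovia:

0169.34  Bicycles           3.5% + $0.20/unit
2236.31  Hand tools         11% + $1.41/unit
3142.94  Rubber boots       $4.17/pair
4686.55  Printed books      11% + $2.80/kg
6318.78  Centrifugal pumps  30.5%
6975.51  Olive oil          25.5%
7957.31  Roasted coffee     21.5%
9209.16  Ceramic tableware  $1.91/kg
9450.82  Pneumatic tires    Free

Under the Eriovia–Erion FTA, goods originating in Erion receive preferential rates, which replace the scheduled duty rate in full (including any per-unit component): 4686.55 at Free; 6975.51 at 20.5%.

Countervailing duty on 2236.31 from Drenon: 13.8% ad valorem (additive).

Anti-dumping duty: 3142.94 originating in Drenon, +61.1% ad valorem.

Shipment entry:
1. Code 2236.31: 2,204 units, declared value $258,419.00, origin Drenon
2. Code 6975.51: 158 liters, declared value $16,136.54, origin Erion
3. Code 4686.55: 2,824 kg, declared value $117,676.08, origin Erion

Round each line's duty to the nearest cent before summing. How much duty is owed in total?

Line 1 (2236.31, Drenon, 2,204 units, $258,419.00):
Base rate for 2236.31 is 11% + $1.41/unit.
Additional duty on 2236.31 from Drenon: +13.8%. Applied ad valorem rate: 11% + 13.8% = 24.8%.
Duty = $258,419.00 × 24.8% + 2,204 × $1.41 = $67,195.55.
Line 2 (6975.51, Erion, 158 liters, $16,136.54):
Base rate for 6975.51 is 25.5%.
Origin Erion qualifies under the Eriovia–Erion agreement and 6975.51 is covered: preferential rate 20.5% applies instead.
Duty = $16,136.54 × 20.5% = $3,307.99.
Line 3 (4686.55, Erion, 2,824 kg, $117,676.08):
Base rate for 4686.55 is 11% + $2.80/kg.
Origin Erion qualifies under the Eriovia–Erion agreement and 4686.55 is covered: preferential rate Free applies instead.
Duty = $117,676.08 × 0% = $0.00.
Total = $67,195.55 + $3,307.99 + $0.00 = $70,503.54.

$70,503.54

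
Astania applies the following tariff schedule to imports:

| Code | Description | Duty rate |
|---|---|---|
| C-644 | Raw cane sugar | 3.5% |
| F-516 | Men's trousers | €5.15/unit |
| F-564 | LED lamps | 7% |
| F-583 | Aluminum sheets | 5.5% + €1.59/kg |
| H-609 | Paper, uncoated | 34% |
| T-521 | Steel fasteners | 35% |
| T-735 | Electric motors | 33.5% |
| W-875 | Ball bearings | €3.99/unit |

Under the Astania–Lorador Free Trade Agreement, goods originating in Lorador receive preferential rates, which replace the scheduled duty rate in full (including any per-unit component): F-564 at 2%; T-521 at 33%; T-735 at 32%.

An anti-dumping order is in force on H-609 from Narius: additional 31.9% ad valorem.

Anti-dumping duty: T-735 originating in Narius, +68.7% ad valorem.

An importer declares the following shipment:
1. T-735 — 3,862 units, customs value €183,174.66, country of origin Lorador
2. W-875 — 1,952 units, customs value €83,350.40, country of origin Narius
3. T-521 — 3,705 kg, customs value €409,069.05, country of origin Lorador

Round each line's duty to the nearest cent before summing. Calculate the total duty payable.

€201,397.16

Line 1 (T-735, Lorador, 3,862 units, €183,174.66):
Base rate for T-735 is 33.5%.
Origin Lorador qualifies under the Astania–Lorador agreement and T-735 is covered: preferential rate 32% applies instead.
The additional-duty order on T-735 targets Narius, not Lorador; it does not apply.
Duty = €183,174.66 × 32% = €58,615.89.
Line 2 (W-875, Narius, 1,952 units, €83,350.40):
Base rate for W-875 is €3.99/unit.
Duty = 1,952 × €3.99 = €7,788.48.
Line 3 (T-521, Lorador, 3,705 kg, €409,069.05):
Base rate for T-521 is 35%.
Origin Lorador qualifies under the Astania–Lorador agreement and T-521 is covered: preferential rate 33% applies instead.
Duty = €409,069.05 × 33% = €134,992.79.
Total = €58,615.89 + €7,788.48 + €134,992.79 = €201,397.16.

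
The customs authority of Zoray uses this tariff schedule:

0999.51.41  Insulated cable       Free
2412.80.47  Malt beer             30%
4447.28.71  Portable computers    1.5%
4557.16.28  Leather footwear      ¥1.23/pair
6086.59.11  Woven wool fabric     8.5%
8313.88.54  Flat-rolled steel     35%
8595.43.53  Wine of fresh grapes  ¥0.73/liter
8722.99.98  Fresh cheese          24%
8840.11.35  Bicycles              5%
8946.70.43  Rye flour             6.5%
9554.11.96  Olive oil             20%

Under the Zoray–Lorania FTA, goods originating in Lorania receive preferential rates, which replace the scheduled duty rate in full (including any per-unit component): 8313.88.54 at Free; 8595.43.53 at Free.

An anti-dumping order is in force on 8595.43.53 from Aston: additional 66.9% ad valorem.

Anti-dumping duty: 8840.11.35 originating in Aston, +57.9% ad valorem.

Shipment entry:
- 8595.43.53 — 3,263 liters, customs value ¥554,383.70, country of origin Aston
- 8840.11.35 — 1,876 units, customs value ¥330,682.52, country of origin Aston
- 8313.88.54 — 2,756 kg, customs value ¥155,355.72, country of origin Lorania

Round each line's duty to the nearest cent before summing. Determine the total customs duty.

¥581,264.00

Line 1 (8595.43.53, Aston, 3,263 liters, ¥554,383.70):
Base rate for 8595.43.53 is ¥0.73/liter.
8595.43.53 has an FTA preferential rate, but origin Aston is not Lorania; base rate stands.
Additional duty on 8595.43.53 from Aston: +66.9% ad valorem. Applied ad valorem rate = 66.9%.
Duty = ¥554,383.70 × 66.9% + 3,263 × ¥0.73 = ¥373,264.69.
Line 2 (8840.11.35, Aston, 1,876 units, ¥330,682.52):
Base rate for 8840.11.35 is 5%.
Additional duty on 8840.11.35 from Aston: +57.9%. Applied ad valorem rate: 5% + 57.9% = 62.9%.
Duty = ¥330,682.52 × 62.9% = ¥207,999.31.
Line 3 (8313.88.54, Lorania, 2,756 kg, ¥155,355.72):
Base rate for 8313.88.54 is 35%.
Origin Lorania qualifies under the Zoray–Lorania agreement and 8313.88.54 is covered: preferential rate Free applies instead.
Duty = ¥155,355.72 × 0% = ¥0.00.
Total = ¥373,264.69 + ¥207,999.31 + ¥0.00 = ¥581,264.00.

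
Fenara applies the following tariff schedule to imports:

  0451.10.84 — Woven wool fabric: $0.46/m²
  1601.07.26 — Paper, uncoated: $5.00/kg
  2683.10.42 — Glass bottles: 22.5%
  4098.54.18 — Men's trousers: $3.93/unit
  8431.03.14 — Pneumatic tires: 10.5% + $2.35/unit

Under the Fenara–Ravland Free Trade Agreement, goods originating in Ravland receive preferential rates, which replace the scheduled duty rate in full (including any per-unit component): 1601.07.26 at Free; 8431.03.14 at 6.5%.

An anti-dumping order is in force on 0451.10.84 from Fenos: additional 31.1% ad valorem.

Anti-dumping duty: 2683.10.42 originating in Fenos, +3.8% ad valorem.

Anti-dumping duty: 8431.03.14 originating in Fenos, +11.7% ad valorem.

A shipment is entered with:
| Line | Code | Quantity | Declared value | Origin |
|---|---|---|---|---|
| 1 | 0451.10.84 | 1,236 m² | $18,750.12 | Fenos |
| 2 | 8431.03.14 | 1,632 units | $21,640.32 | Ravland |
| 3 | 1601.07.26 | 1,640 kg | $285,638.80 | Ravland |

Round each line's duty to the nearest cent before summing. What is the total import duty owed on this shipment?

Line 1 (0451.10.84, Fenos, 1,236 m², $18,750.12):
Base rate for 0451.10.84 is $0.46/m².
Additional duty on 0451.10.84 from Fenos: +31.1% ad valorem. Applied ad valorem rate = 31.1%.
Duty = $18,750.12 × 31.1% + 1,236 × $0.46 = $6,399.85.
Line 2 (8431.03.14, Ravland, 1,632 units, $21,640.32):
Base rate for 8431.03.14 is 10.5% + $2.35/unit.
Origin Ravland qualifies under the Fenara–Ravland agreement and 8431.03.14 is covered: preferential rate 6.5% applies instead.
The additional-duty order on 8431.03.14 targets Fenos, not Ravland; it does not apply.
Duty = $21,640.32 × 6.5% = $1,406.62.
Line 3 (1601.07.26, Ravland, 1,640 kg, $285,638.80):
Base rate for 1601.07.26 is $5.00/kg.
Origin Ravland qualifies under the Fenara–Ravland agreement and 1601.07.26 is covered: preferential rate Free applies instead.
Duty = $285,638.80 × 0% = $0.00.
Total = $6,399.85 + $1,406.62 + $0.00 = $7,806.47.

$7,806.47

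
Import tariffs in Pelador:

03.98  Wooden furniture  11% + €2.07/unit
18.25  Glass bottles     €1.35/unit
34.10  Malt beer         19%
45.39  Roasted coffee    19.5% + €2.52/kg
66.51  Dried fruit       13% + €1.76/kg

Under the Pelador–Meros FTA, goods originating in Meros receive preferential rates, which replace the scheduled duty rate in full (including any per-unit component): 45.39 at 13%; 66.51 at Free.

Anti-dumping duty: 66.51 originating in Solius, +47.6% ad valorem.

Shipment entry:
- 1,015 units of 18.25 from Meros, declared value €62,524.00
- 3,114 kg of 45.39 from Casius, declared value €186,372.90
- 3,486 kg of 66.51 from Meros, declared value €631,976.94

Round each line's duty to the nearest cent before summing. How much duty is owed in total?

Line 1 (18.25, Meros, 1,015 units, €62,524.00):
Base rate for 18.25 is €1.35/unit.
Origin Meros is the FTA partner but 18.25 is not on the preference list; base rate stands.
Duty = 1,015 × €1.35 = €1,370.25.
Line 2 (45.39, Casius, 3,114 kg, €186,372.90):
Base rate for 45.39 is 19.5% + €2.52/kg.
45.39 has an FTA preferential rate, but origin Casius is not Meros; base rate stands.
Duty = €186,372.90 × 19.5% + 3,114 × €2.52 = €44,190.00.
Line 3 (66.51, Meros, 3,486 kg, €631,976.94):
Base rate for 66.51 is 13% + €1.76/kg.
Origin Meros qualifies under the Pelador–Meros agreement and 66.51 is covered: preferential rate Free applies instead.
The additional-duty order on 66.51 targets Solius, not Meros; it does not apply.
Duty = €631,976.94 × 0% = €0.00.
Total = €1,370.25 + €44,190.00 + €0.00 = €45,560.25.

€45,560.25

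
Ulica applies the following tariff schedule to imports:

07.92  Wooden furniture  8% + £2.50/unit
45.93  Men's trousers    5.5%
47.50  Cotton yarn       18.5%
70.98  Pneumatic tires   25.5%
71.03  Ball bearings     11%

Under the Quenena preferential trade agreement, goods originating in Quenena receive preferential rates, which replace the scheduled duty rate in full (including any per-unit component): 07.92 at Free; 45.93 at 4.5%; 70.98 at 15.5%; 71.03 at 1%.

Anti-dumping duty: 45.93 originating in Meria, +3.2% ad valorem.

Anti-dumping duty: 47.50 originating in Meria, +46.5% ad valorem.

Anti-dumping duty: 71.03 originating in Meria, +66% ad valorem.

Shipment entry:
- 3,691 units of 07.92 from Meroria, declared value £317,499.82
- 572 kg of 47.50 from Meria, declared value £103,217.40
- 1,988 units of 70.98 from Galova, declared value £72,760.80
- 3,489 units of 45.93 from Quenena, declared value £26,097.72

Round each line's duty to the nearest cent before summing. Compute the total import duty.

£121,447.20

Line 1 (07.92, Meroria, 3,691 units, £317,499.82):
Base rate for 07.92 is 8% + £2.50/unit.
07.92 has an FTA preferential rate, but origin Meroria is not Quenena; base rate stands.
Duty = £317,499.82 × 8% + 3,691 × £2.50 = £34,627.49.
Line 2 (47.50, Meria, 572 kg, £103,217.40):
Base rate for 47.50 is 18.5%.
Additional duty on 47.50 from Meria: +46.5%. Applied ad valorem rate: 18.5% + 46.5% = 65%.
Duty = £103,217.40 × 65% = £67,091.31.
Line 3 (70.98, Galova, 1,988 units, £72,760.80):
Base rate for 70.98 is 25.5%.
70.98 has an FTA preferential rate, but origin Galova is not Quenena; base rate stands.
Duty = £72,760.80 × 25.5% = £18,554.00.
Line 4 (45.93, Quenena, 3,489 units, £26,097.72):
Base rate for 45.93 is 5.5%.
Origin Quenena qualifies under the Ulica–Quenena agreement and 45.93 is covered: preferential rate 4.5% applies instead.
The additional-duty order on 45.93 targets Meria, not Quenena; it does not apply.
Duty = £26,097.72 × 4.5% = £1,174.40.
Total = £34,627.49 + £67,091.31 + £18,554.00 + £1,174.40 = £121,447.20.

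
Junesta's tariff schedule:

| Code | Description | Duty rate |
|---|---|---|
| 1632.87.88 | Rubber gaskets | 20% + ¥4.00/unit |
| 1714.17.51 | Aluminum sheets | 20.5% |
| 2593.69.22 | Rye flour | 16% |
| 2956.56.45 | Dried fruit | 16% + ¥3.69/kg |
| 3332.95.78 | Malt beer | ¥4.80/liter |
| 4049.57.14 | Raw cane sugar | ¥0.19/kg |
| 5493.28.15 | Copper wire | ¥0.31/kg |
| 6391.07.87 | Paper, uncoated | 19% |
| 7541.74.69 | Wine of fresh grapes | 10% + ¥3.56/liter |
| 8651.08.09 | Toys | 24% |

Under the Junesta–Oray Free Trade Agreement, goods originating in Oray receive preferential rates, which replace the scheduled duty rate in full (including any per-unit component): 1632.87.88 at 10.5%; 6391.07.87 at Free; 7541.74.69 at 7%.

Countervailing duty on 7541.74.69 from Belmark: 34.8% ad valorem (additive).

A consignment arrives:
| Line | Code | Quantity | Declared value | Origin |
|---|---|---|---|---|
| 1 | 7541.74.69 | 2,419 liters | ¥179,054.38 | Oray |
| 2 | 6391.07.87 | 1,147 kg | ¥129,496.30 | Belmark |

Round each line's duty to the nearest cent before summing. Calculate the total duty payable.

Line 1 (7541.74.69, Oray, 2,419 liters, ¥179,054.38):
Base rate for 7541.74.69 is 10% + ¥3.56/liter.
Origin Oray qualifies under the Junesta–Oray agreement and 7541.74.69 is covered: preferential rate 7% applies instead.
The additional-duty order on 7541.74.69 targets Belmark, not Oray; it does not apply.
Duty = ¥179,054.38 × 7% = ¥12,533.81.
Line 2 (6391.07.87, Belmark, 1,147 kg, ¥129,496.30):
Base rate for 6391.07.87 is 19%.
6391.07.87 has an FTA preferential rate, but origin Belmark is not Oray; base rate stands.
Duty = ¥129,496.30 × 19% = ¥24,604.30.
Total = ¥12,533.81 + ¥24,604.30 = ¥37,138.11.

¥37,138.11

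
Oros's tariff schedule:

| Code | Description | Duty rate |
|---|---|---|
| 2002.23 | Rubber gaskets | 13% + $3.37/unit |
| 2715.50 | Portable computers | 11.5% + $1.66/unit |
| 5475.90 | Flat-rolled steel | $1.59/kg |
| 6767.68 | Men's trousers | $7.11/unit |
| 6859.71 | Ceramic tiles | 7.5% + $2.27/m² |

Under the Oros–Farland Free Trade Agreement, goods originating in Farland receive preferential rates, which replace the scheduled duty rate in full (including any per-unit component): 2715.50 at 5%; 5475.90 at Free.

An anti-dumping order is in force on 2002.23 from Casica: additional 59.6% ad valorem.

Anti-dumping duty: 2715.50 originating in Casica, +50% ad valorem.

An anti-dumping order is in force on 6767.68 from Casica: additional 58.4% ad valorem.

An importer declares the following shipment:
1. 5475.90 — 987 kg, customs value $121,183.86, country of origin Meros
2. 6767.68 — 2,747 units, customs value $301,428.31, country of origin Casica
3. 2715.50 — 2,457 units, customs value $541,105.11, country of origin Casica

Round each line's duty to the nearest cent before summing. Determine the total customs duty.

Line 1 (5475.90, Meros, 987 kg, $121,183.86):
Base rate for 5475.90 is $1.59/kg.
5475.90 has an FTA preferential rate, but origin Meros is not Farland; base rate stands.
Duty = 987 × $1.59 = $1,569.33.
Line 2 (6767.68, Casica, 2,747 units, $301,428.31):
Base rate for 6767.68 is $7.11/unit.
Additional duty on 6767.68 from Casica: +58.4% ad valorem. Applied ad valorem rate = 58.4%.
Duty = $301,428.31 × 58.4% + 2,747 × $7.11 = $195,565.30.
Line 3 (2715.50, Casica, 2,457 units, $541,105.11):
Base rate for 2715.50 is 11.5% + $1.66/unit.
2715.50 has an FTA preferential rate, but origin Casica is not Farland; base rate stands.
Additional duty on 2715.50 from Casica: +50%. Applied ad valorem rate: 11.5% + 50% = 61.5%.
Duty = $541,105.11 × 61.5% + 2,457 × $1.66 = $336,858.26.
Total = $1,569.33 + $195,565.30 + $336,858.26 = $533,992.89.

$533,992.89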